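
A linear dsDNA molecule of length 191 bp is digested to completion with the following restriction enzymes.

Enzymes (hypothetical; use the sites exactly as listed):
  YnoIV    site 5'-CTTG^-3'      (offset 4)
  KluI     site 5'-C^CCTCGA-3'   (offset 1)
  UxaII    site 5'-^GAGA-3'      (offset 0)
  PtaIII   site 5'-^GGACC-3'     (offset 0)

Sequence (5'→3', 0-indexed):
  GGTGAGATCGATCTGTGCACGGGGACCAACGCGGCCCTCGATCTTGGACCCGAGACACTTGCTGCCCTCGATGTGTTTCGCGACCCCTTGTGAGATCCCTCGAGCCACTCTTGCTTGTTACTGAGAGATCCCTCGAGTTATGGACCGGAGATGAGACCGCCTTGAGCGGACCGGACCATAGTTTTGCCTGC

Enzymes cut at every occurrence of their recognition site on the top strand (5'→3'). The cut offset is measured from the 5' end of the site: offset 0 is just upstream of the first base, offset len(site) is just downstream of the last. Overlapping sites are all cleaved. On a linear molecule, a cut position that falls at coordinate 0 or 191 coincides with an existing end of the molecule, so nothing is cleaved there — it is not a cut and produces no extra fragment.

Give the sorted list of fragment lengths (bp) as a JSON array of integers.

Site scan:
  YnoIV CTTG/4: at [42, 57, 86, 109, 113, 160] ⇒ [46, 61, 90, 113, 117, 164]
  KluI CCCTCGA/1: at [34, 64, 96, 129] ⇒ [35, 65, 97, 130]
  UxaII GAGA/0: at [3, 51, 91, 122, 124, 147, 152] ⇒ [3, 51, 91, 122, 124, 147, 152]
  PtaIII GGACC/0: at [22, 45, 141, 167, 172] ⇒ [22, 45, 141, 167, 172]

Pooled cuts: [3, 22, 35, 45, 46, 51, 61, 65, 90, 91, 97, 113, 117, 122, 124, 130, 141, 147, 152, 164, 167, 172]

Fragment lengths:
  [0,3): 3 bp
  [3,22): 19 bp
  [22,35): 13 bp
  [35,45): 10 bp
  [45,46): 1 bp
  [46,51): 5 bp
  [51,61): 10 bp
  [61,65): 4 bp
  [65,90): 25 bp
  [90,91): 1 bp
  [91,97): 6 bp
  [97,113): 16 bp
  [113,117): 4 bp
  [117,122): 5 bp
  [122,124): 2 bp
  [124,130): 6 bp
  [130,141): 11 bp
  [141,147): 6 bp
  [147,152): 5 bp
  [152,164): 12 bp
  [164,167): 3 bp
  [167,172): 5 bp
  [172,191): 19 bp

[1,1,2,3,3,4,4,5,5,5,5,6,6,6,10,10,11,12,13,16,19,19,25]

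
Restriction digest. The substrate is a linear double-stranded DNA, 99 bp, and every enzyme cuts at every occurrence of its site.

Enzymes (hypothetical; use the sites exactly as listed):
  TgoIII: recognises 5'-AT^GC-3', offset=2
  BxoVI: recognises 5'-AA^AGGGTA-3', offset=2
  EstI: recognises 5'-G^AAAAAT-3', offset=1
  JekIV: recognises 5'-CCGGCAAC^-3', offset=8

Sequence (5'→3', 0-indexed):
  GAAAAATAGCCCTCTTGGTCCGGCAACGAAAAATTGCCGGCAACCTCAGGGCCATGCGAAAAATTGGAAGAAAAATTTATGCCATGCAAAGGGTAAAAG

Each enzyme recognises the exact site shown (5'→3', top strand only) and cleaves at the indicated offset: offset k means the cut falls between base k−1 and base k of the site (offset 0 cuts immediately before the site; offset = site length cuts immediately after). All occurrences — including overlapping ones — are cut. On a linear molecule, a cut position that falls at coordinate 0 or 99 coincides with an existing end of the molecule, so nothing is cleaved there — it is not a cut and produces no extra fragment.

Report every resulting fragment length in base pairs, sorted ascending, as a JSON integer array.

[1,1,3,4,5,10,10,11,12,16,26]

Per-enzyme occurrences:
  TgoIII ATGC/2: at [53, 78, 83] ⇒ [55, 80, 85]
  BxoVI AAAGGGTA/2: at [87] ⇒ [89]
  EstI GAAAAAT/1: at [0, 27, 57, 69] ⇒ [1, 28, 58, 70]
  JekIV CCGGCAAC/8: at [19, 36] ⇒ [27, 44]

All cut coordinates (distinct, sorted): [1, 27, 28, 44, 55, 58, 70, 80, 85, 89]

Fragments:
  [0,1): 1 bp
  [1,27): 26 bp
  [27,28): 1 bp
  [28,44): 16 bp
  [44,55): 11 bp
  [55,58): 3 bp
  [58,70): 12 bp
  [70,80): 10 bp
  [80,85): 5 bp
  [85,89): 4 bp
  [89,99): 10 bp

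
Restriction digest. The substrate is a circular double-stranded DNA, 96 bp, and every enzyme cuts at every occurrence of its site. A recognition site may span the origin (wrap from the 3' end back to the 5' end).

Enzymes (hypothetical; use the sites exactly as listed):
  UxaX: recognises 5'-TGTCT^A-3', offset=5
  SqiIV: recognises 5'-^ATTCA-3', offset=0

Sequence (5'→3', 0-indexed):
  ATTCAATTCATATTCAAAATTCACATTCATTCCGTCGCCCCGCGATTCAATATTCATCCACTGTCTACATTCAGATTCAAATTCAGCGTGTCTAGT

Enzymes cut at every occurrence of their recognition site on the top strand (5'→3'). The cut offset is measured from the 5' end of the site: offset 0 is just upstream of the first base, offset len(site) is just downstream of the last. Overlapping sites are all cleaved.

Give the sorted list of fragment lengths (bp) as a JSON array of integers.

[2,3,5,6,6,6,6,7,7,13,15,20]

Per-enzyme occurrences:
  UxaX TGTCTA/5: at [61, 88] ⇒ [66, 93]
  SqiIV ATTCA/0: at [0, 5, 11, 18, 24, 44, 51, 68, 74, 80] ⇒ [0, 5, 11, 18, 24, 44, 51, 68, 74, 80]

All cut coordinates (distinct, sorted): [0, 5, 11, 18, 24, 44, 51, 66, 68, 74, 80, 93]

Fragments:
  0→5: 5 bp
  5→11: 6 bp
  11→18: 7 bp
  18→24: 6 bp
  24→44: 20 bp
  44→51: 7 bp
  51→66: 15 bp
  66→68: 2 bp
  68→74: 6 bp
  74→80: 6 bp
  80→93: 13 bp
  93→0 (wrap): 96-93+0 = 3 bp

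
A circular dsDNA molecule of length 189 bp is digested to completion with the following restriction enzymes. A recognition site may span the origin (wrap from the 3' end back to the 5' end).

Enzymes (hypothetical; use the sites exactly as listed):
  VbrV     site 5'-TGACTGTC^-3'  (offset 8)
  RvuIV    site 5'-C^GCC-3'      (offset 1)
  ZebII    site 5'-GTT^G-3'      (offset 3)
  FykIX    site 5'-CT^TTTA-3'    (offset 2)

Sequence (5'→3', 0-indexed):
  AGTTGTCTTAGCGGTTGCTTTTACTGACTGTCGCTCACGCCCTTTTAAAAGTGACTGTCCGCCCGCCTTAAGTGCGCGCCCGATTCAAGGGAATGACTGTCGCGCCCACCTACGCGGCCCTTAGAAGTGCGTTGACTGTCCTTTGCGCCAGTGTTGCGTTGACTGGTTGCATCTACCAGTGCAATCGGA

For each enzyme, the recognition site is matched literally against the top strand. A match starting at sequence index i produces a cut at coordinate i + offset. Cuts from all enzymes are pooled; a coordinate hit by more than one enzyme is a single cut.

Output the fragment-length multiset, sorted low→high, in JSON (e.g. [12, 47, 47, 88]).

[1,2,3,4,5,5,6,6,7,8,9,12,13,13,16,24,25,30]

Per-enzyme occurrences:
  VbrV (TGACTGTC, off=8): starts [24, 51, 93, 132] → cuts [32, 59, 101, 140]
  RvuIV (CGCC, off=1): starts [37, 59, 63, 76, 102, 145] → cuts [38, 60, 64, 77, 103, 146]
  ZebII (GTTG, off=3): starts [1, 13, 130, 152, 157, 165] → cuts [4, 16, 133, 155, 160, 168]
  FykIX (CTTTTA, off=2): starts [17, 41] → cuts [19, 43]

Pooled cuts: [4, 16, 19, 32, 38, 43, 59, 60, 64, 77, 101, 103, 133, 140, 146, 155, 160, 168]

Fragment lengths:
  4→16: 12 bp
  16→19: 3 bp
  19→32: 13 bp
  32→38: 6 bp
  38→43: 5 bp
  43→59: 16 bp
  59→60: 1 bp
  60→64: 4 bp
  64→77: 13 bp
  77→101: 24 bp
  101→103: 2 bp
  103→133: 30 bp
  133→140: 7 bp
  140→146: 6 bp
  146→155: 9 bp
  155→160: 5 bp
  160→168: 8 bp
  168→4 (wrap): 189-168+4 = 25 bp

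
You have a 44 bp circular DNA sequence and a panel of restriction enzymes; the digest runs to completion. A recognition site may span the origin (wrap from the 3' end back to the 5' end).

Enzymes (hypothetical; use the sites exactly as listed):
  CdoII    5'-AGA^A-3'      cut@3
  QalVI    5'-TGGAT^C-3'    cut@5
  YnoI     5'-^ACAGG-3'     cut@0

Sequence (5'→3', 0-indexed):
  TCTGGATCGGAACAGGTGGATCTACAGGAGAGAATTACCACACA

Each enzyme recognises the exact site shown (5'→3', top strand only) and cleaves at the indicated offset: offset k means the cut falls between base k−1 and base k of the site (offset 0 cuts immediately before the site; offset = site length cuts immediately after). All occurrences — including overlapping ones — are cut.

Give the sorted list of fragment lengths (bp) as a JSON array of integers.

Per-enzyme occurrences:
  CdoII AGAA/3: at [30] ⇒ [33]
  QalVI TGGATC/5: at [2, 16] ⇒ [7, 21]
  YnoI ACAGG/0: at [11, 23] ⇒ [11, 23]

Pooled cuts: [7, 11, 21, 23, 33]

Fragments:
  7→11: 4 bp
  11→21: 10 bp
  21→23: 2 bp
  23→33: 10 bp
  33→7 (wrap): 44-33+7 = 18 bp

[2,4,10,10,18]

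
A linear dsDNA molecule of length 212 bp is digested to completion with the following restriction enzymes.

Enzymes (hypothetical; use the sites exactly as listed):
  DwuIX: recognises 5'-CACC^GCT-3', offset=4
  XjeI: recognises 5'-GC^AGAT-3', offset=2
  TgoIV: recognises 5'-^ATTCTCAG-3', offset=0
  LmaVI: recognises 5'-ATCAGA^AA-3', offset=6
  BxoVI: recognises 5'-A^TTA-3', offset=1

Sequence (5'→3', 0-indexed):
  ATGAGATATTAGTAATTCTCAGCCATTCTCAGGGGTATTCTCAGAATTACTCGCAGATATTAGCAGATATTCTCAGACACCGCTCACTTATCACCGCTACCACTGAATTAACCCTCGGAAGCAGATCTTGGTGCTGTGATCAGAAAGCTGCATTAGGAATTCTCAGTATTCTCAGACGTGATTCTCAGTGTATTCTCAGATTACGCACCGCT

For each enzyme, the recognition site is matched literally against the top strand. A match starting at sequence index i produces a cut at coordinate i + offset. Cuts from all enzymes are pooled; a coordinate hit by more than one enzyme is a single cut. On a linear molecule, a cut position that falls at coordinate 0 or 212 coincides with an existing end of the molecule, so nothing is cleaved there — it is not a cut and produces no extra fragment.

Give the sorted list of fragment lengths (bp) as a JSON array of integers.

[3,4,5,5,6,6,8,8,8,9,9,9,10,10,11,12,12,13,13,14,15,22]

Per-enzyme occurrences:
  DwuIX CACCGCT/4: at [77, 91, 205] ⇒ [81, 95, 209]
  XjeI GCAGAT/2: at [52, 62, 120] ⇒ [54, 64, 122]
  TgoIV ATTCTCAG/0: at [14, 24, 36, 68, 158, 167, 180, 191] ⇒ [14, 24, 36, 68, 158, 167, 180, 191]
  LmaVI ATCAGAAA/6: at [138] ⇒ [144]
  BxoVI ATTA/1: at [7, 45, 58, 106, 151, 199] ⇒ [8, 46, 59, 107, 152, 200]

Pooled cuts: [8, 14, 24, 36, 46, 54, 59, 64, 68, 81, 95, 107, 122, 144, 152, 158, 167, 180, 191, 200, 209]

Fragment lengths:
  [0,8): 8 bp
  [8,14): 6 bp
  [14,24): 10 bp
  [24,36): 12 bp
  [36,46): 10 bp
  [46,54): 8 bp
  [54,59): 5 bp
  [59,64): 5 bp
  [64,68): 4 bp
  [68,81): 13 bp
  [81,95): 14 bp
  [95,107): 12 bp
  [107,122): 15 bp
  [122,144): 22 bp
  [144,152): 8 bp
  [152,158): 6 bp
  [158,167): 9 bp
  [167,180): 13 bp
  [180,191): 11 bp
  [191,200): 9 bp
  [200,209): 9 bp
  [209,212): 3 bp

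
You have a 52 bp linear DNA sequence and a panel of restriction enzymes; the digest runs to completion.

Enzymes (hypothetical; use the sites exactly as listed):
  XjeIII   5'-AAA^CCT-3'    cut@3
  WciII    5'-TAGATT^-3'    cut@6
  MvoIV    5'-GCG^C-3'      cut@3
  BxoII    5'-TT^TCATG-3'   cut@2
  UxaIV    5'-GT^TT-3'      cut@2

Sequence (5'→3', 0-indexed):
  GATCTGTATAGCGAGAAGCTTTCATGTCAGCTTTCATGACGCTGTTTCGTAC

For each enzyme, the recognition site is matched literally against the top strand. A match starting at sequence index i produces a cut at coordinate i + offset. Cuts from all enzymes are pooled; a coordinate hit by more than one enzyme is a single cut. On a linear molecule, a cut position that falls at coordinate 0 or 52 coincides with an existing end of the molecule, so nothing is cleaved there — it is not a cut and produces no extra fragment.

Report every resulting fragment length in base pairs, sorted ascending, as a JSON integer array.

Scan for sites:
  XjeIII (AAACCT, off=3): no sites
  WciII (TAGATT, off=6): no sites
  MvoIV (GCGC, off=3): no sites
  BxoII (TTTCATG, off=2): starts [19, 31] → cuts [21, 33]
  UxaIV (GTTT, off=2): starts [43] → cuts [45]

Pooled cuts: [21, 33, 45]

Fragment lengths:
  [0,21): 21 bp
  [21,33): 12 bp
  [33,45): 12 bp
  [45,52): 7 bp

[7,12,12,21]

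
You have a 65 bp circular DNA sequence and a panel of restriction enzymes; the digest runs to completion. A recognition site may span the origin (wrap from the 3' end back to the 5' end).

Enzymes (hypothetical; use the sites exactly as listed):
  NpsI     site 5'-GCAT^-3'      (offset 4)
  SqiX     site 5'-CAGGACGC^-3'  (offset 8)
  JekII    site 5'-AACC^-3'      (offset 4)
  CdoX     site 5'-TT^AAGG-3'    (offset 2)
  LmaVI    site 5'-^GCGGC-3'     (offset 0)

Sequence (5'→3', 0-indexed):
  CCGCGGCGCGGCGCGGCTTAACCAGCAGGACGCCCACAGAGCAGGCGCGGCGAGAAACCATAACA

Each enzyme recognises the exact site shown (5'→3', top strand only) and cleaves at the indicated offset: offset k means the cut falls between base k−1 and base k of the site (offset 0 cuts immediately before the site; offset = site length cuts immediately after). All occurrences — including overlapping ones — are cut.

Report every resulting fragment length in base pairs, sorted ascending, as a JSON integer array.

Scan for sites:
  NpsI (GCAT, off=4): no sites
  SqiX CAGGACGC/8: at [25] ⇒ [33]
  JekII AACC/4: at [19, 55] ⇒ [23, 59]
  CdoX (TTAAGG, off=2): no sites
  LmaVI GCGGC/0: at [2, 7, 12, 46] ⇒ [2, 7, 12, 46]

Pooled cuts: [2, 7, 12, 23, 33, 46, 59]

Fragments:
  2→7: 5 bp
  7→12: 5 bp
  12→23: 11 bp
  23→33: 10 bp
  33→46: 13 bp
  46→59: 13 bp
  59→2 (wrap): 65-59+2 = 8 bp

[5,5,8,10,11,13,13]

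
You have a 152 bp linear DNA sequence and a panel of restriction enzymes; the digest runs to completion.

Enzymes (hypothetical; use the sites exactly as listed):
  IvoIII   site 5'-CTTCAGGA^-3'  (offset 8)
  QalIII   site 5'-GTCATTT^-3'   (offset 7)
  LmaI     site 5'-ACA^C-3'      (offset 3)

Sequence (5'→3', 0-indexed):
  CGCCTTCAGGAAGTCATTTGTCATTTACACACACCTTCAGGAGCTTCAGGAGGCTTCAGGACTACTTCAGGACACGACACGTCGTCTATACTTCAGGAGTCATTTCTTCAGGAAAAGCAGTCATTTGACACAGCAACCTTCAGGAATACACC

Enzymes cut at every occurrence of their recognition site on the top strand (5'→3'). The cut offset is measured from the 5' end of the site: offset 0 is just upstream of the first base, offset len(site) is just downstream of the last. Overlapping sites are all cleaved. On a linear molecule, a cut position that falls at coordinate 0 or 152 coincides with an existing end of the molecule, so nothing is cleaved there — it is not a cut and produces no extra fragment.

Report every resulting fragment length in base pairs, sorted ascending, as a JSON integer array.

[2,2,2,2,3,4,5,5,7,7,8,8,9,9,10,11,11,13,15,19]

Site scan:
  IvoIII CTTCAGGA/8: at [3, 34, 43, 53, 64, 90, 105, 137] ⇒ [11, 42, 51, 61, 72, 98, 113, 145]
  QalIII GTCATTT/7: at [12, 19, 98, 119] ⇒ [19, 26, 105, 126]
  LmaI ACAC/3: at [26, 28, 30, 71, 76, 127, 147] ⇒ [29, 31, 33, 74, 79, 130, 150]

All cut coordinates (distinct, sorted): [11, 19, 26, 29, 31, 33, 42, 51, 61, 72, 74, 79, 98, 105, 113, 126, 130, 145, 150]

Fragments:
  [0,11): 11 bp
  [11,19): 8 bp
  [19,26): 7 bp
  [26,29): 3 bp
  [29,31): 2 bp
  [31,33): 2 bp
  [33,42): 9 bp
  [42,51): 9 bp
  [51,61): 10 bp
  [61,72): 11 bp
  [72,74): 2 bp
  [74,79): 5 bp
  [79,98): 19 bp
  [98,105): 7 bp
  [105,113): 8 bp
  [113,126): 13 bp
  [126,130): 4 bp
  [130,145): 15 bp
  [145,150): 5 bp
  [150,152): 2 bp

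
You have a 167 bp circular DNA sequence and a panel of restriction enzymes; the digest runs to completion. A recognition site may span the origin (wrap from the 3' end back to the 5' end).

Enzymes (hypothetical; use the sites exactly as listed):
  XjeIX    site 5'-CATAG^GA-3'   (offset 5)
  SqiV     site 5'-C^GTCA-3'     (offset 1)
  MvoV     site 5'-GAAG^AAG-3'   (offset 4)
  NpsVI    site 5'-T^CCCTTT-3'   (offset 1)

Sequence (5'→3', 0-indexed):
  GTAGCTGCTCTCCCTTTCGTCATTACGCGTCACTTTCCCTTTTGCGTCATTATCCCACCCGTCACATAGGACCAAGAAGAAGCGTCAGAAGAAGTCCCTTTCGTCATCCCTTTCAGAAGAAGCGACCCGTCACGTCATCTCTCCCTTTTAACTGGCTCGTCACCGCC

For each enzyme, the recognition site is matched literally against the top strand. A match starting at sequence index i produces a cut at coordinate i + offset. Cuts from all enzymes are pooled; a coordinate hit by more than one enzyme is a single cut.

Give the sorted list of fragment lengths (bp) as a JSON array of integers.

Site scan:
  XjeIX (CATAGGA, off=5): starts [64] → cuts [69]
  SqiV (CGTCA, off=1): starts [17, 27, 44, 59, 82, 101, 127, 132, 157] → cuts [18, 28, 45, 60, 83, 102, 128, 133, 158]
  MvoV (GAAGAAG, off=4): starts [75, 87, 115] → cuts [79, 91, 119]
  NpsVI (TCCCTTT, off=1): starts [10, 35, 94, 106, 141] → cuts [11, 36, 95, 107, 142]

All cut coordinates (distinct, sorted): [11, 18, 28, 36, 45, 60, 69, 79, 83, 91, 95, 102, 107, 119, 128, 133, 142, 158]

Fragment lengths:
  11→18: 7 bp
  18→28: 10 bp
  28→36: 8 bp
  36→45: 9 bp
  45→60: 15 bp
  60→69: 9 bp
  69→79: 10 bp
  79→83: 4 bp
  83→91: 8 bp
  91→95: 4 bp
  95→102: 7 bp
  102→107: 5 bp
  107→119: 12 bp
  119→128: 9 bp
  128→133: 5 bp
  133→142: 9 bp
  142→158: 16 bp
  158→11 (wrap): 167-158+11 = 20 bp

[4,4,5,5,7,7,8,8,9,9,9,9,10,10,12,15,16,20]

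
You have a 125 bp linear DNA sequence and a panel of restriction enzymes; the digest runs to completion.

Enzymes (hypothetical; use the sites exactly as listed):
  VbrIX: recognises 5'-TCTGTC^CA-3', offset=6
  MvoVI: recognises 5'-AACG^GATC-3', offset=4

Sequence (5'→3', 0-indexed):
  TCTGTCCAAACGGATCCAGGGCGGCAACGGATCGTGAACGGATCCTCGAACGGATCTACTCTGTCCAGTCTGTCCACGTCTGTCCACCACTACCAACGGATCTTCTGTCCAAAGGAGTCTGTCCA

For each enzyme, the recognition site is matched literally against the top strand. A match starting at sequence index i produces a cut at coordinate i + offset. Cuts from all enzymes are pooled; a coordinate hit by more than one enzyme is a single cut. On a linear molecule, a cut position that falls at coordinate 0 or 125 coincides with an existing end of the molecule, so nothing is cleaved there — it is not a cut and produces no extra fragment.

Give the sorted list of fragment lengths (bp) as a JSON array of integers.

Scan for sites:
  VbrIX TCTGTCCA/6: at [0, 59, 68, 78, 103, 117] ⇒ [6, 65, 74, 84, 109, 123]
  MvoVI AACGGATC/4: at [8, 25, 36, 48, 94] ⇒ [12, 29, 40, 52, 98]

Pooled cuts: [6, 12, 29, 40, 52, 65, 74, 84, 98, 109, 123]

Fragments:
  [0,6): 6 bp
  [6,12): 6 bp
  [12,29): 17 bp
  [29,40): 11 bp
  [40,52): 12 bp
  [52,65): 13 bp
  [65,74): 9 bp
  [74,84): 10 bp
  [84,98): 14 bp
  [98,109): 11 bp
  [109,123): 14 bp
  [123,125): 2 bp

[2,6,6,9,10,11,11,12,13,14,14,17]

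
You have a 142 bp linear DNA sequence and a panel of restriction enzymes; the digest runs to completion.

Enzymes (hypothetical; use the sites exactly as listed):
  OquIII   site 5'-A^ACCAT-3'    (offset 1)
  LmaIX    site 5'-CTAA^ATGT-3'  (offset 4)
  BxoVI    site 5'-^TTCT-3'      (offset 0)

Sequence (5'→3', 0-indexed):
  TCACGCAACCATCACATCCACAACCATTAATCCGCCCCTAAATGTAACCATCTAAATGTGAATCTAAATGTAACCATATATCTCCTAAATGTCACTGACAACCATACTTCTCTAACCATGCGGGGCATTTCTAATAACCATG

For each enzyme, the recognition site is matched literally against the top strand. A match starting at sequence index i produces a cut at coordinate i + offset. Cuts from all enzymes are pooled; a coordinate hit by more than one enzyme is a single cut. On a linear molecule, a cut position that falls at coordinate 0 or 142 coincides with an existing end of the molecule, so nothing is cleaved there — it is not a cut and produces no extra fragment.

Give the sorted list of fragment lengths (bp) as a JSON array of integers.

[5,5,6,7,7,7,8,9,12,12,14,15,16,19]

Site scan:
  OquIII AACCAT/1: at [6, 21, 45, 71, 99, 113, 135] ⇒ [7, 22, 46, 72, 100, 114, 136]
  LmaIX CTAAATGT/4: at [37, 51, 63, 84] ⇒ [41, 55, 67, 88]
  BxoVI TTCT/0: at [107, 128] ⇒ [107, 128]

All cut coordinates (distinct, sorted): [7, 22, 41, 46, 55, 67, 72, 88, 100, 107, 114, 128, 136]

Fragments:
  [0,7): 7 bp
  [7,22): 15 bp
  [22,41): 19 bp
  [41,46): 5 bp
  [46,55): 9 bp
  [55,67): 12 bp
  [67,72): 5 bp
  [72,88): 16 bp
  [88,100): 12 bp
  [100,107): 7 bp
  [107,114): 7 bp
  [114,128): 14 bp
  [128,136): 8 bp
  [136,142): 6 bp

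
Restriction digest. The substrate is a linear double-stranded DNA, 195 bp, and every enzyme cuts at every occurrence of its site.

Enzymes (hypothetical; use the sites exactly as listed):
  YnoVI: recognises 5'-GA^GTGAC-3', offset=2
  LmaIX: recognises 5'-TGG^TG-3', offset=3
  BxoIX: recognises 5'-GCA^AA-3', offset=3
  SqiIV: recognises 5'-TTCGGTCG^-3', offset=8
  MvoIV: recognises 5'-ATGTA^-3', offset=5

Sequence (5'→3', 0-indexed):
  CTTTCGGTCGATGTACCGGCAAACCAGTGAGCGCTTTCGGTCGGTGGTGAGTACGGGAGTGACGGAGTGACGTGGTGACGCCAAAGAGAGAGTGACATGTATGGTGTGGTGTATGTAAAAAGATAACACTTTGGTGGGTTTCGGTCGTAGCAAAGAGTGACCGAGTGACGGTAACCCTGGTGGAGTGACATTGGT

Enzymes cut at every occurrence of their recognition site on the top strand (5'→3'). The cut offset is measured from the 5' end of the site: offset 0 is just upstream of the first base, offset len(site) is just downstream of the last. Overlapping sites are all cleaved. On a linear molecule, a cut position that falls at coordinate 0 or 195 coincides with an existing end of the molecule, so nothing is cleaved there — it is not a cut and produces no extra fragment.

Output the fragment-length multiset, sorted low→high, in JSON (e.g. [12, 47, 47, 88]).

Per-enzyme occurrences:
  YnoVI (GAGTGAC, off=2): starts [56, 64, 89, 154, 162, 182] → cuts [58, 66, 91, 156, 164, 184]
  LmaIX (TGGTG, off=3): starts [44, 72, 101, 106, 131, 177] → cuts [47, 75, 104, 109, 134, 180]
  BxoIX (GCAAA, off=3): starts [18, 149] → cuts [21, 152]
  SqiIV (TTCGGTCG, off=8): starts [2, 35, 139] → cuts [10, 43, 147]
  MvoIV (ATGTA, off=5): starts [10, 96, 112] → cuts [15, 101, 117]

Pooled cuts: [10, 15, 21, 43, 47, 58, 66, 75, 91, 101, 104, 109, 117, 134, 147, 152, 156, 164, 180, 184]

Fragments:
  [0,10): 10 bp
  [10,15): 5 bp
  [15,21): 6 bp
  [21,43): 22 bp
  [43,47): 4 bp
  [47,58): 11 bp
  [58,66): 8 bp
  [66,75): 9 bp
  [75,91): 16 bp
  [91,101): 10 bp
  [101,104): 3 bp
  [104,109): 5 bp
  [109,117): 8 bp
  [117,134): 17 bp
  [134,147): 13 bp
  [147,152): 5 bp
  [152,156): 4 bp
  [156,164): 8 bp
  [164,180): 16 bp
  [180,184): 4 bp
  [184,195): 11 bp

[3,4,4,4,5,5,5,6,8,8,8,9,10,10,11,11,13,16,16,17,22]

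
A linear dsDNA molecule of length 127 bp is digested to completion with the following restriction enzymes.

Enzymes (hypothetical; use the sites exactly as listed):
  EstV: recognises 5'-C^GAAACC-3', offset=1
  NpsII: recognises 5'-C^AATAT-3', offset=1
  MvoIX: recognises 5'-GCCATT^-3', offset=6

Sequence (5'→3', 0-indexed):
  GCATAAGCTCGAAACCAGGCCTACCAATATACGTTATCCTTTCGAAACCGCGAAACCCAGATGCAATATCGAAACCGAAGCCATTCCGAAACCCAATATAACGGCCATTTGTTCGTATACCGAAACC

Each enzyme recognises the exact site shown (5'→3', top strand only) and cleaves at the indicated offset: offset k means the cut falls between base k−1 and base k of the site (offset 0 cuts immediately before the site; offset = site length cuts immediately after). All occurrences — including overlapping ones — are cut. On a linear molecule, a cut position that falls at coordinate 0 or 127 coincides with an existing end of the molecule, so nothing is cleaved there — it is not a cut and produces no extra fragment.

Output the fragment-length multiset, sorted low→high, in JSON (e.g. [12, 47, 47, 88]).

Scan for sites:
  EstV (CGAAACC, off=1): starts [9, 42, 50, 69, 86, 120] → cuts [10, 43, 51, 70, 87, 121]
  NpsII (CAATAT, off=1): starts [24, 63, 93] → cuts [25, 64, 94]
  MvoIX (GCCATT, off=6): starts [79, 103] → cuts [85, 109]

Pooled cuts: [10, 25, 43, 51, 64, 70, 85, 87, 94, 109, 121]

Fragment lengths:
  [0,10): 10 bp
  [10,25): 15 bp
  [25,43): 18 bp
  [43,51): 8 bp
  [51,64): 13 bp
  [64,70): 6 bp
  [70,85): 15 bp
  [85,87): 2 bp
  [87,94): 7 bp
  [94,109): 15 bp
  [109,121): 12 bp
  [121,127): 6 bp

[2,6,6,7,8,10,12,13,15,15,15,18]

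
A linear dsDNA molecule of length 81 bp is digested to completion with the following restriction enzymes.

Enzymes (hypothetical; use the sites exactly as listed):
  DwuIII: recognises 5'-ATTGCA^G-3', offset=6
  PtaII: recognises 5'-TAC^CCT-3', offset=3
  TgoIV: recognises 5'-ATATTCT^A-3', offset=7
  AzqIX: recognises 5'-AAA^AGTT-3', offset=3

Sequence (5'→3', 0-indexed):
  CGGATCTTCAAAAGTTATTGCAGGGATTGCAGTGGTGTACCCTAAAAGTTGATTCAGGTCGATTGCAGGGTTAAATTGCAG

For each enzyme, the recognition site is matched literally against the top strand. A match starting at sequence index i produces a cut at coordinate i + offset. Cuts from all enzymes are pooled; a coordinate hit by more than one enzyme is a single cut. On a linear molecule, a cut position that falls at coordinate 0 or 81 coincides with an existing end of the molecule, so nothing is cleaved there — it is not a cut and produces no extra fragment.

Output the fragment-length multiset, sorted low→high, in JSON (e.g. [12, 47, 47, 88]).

[1,6,9,9,10,12,13,21]

Per-enzyme occurrences:
  DwuIII ATTGCAG/6: at [16, 25, 61, 74] ⇒ [22, 31, 67, 80]
  PtaII TACCCT/3: at [37] ⇒ [40]
  TgoIV (ATATTCTA, off=7): no sites
  AzqIX AAAAGTT/3: at [9, 43] ⇒ [12, 46]

Pooled cuts: [12, 22, 31, 40, 46, 67, 80]

Fragments:
  [0,12): 12 bp
  [12,22): 10 bp
  [22,31): 9 bp
  [31,40): 9 bp
  [40,46): 6 bp
  [46,67): 21 bp
  [67,80): 13 bp
  [80,81): 1 bp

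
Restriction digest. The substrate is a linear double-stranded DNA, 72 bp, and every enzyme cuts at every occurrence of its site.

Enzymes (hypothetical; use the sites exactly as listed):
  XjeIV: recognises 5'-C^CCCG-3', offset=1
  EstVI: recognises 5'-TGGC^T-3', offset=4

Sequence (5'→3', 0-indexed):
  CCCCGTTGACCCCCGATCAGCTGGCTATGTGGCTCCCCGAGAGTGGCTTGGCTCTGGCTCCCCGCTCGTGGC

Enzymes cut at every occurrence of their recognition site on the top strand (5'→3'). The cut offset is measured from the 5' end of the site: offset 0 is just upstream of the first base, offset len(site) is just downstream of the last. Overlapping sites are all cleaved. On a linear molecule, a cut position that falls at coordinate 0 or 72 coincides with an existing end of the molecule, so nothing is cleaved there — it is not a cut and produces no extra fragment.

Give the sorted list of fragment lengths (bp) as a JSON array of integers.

[1,2,2,5,6,8,10,12,12,14]

Per-enzyme occurrences:
  XjeIV (CCCCG, off=1): starts [0, 10, 34, 59] → cuts [1, 11, 35, 60]
  EstVI (TGGCT, off=4): starts [21, 29, 43, 48, 54] → cuts [25, 33, 47, 52, 58]

Pooled cuts: [1, 11, 25, 33, 35, 47, 52, 58, 60]

Fragment lengths:
  [0,1): 1 bp
  [1,11): 10 bp
  [11,25): 14 bp
  [25,33): 8 bp
  [33,35): 2 bp
  [35,47): 12 bp
  [47,52): 5 bp
  [52,58): 6 bp
  [58,60): 2 bp
  [60,72): 12 bp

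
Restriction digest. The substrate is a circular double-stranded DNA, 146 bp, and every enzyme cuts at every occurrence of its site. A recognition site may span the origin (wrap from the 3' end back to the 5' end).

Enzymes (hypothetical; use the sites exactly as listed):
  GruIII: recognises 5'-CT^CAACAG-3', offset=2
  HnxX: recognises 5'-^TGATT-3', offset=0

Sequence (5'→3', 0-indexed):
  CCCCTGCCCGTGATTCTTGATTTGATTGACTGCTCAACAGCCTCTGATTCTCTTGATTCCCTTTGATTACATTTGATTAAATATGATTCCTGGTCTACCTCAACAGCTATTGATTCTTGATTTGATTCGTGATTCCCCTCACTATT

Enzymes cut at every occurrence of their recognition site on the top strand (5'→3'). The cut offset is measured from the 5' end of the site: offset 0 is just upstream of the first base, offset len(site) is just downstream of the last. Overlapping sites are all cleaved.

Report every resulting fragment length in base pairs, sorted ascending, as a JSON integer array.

Site scan:
  GruIII CTCAACAG/2: at [32, 98] ⇒ [34, 100]
  HnxX TGATT/0: at [10, 17, 22, 44, 53, 63, 73, 83, 110, 117, 122, 129] ⇒ [10, 17, 22, 44, 53, 63, 73, 83, 110, 117, 122, 129]

All cut coordinates (distinct, sorted): [10, 17, 22, 34, 44, 53, 63, 73, 83, 100, 110, 117, 122, 129]

Fragments:
  10→17: 7 bp
  17→22: 5 bp
  22→34: 12 bp
  34→44: 10 bp
  44→53: 9 bp
  53→63: 10 bp
  63→73: 10 bp
  73→83: 10 bp
  83→100: 17 bp
  100→110: 10 bp
  110→117: 7 bp
  117→122: 5 bp
  122→129: 7 bp
  129→10 (wrap): 146-129+10 = 27 bp

[5,5,7,7,7,9,10,10,10,10,10,12,17,27]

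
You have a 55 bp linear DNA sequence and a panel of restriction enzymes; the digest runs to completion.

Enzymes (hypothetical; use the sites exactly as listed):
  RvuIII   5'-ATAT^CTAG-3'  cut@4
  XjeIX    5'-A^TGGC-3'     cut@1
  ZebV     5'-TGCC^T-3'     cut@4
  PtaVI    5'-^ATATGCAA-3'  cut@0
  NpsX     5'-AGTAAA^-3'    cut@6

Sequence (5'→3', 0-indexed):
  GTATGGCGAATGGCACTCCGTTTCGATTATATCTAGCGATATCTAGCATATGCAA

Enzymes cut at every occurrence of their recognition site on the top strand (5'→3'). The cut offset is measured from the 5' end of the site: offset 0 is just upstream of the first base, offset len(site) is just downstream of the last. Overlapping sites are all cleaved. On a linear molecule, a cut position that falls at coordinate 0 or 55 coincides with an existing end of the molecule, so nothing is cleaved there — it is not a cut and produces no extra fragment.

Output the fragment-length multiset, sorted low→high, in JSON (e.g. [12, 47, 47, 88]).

[3,5,7,8,10,22]

Site scan:
  RvuIII (ATATCTAG, off=4): starts [28, 38] → cuts [32, 42]
  XjeIX (ATGGC, off=1): starts [2, 9] → cuts [3, 10]
  ZebV (TGCCT, off=4): no sites
  PtaVI (ATATGCAA, off=0): starts [47] → cuts [47]
  NpsX (AGTAAA, off=6): no sites

Pooled cuts: [3, 10, 32, 42, 47]

Fragment lengths:
  [0,3): 3 bp
  [3,10): 7 bp
  [10,32): 22 bp
  [32,42): 10 bp
  [42,47): 5 bp
  [47,55): 8 bp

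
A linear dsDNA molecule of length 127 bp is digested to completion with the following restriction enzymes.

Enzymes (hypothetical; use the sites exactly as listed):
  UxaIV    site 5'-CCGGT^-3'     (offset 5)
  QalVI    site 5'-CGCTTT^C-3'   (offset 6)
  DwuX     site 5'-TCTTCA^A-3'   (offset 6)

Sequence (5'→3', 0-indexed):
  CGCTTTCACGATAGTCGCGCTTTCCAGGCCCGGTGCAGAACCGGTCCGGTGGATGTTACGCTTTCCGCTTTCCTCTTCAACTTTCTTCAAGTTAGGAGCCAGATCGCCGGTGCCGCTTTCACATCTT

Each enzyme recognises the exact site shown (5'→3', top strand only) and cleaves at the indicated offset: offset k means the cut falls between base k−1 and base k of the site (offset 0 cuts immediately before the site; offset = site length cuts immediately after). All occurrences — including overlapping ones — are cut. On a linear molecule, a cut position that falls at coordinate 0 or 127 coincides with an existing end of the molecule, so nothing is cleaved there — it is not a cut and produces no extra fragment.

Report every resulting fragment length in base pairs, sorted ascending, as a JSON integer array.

Per-enzyme occurrences:
  UxaIV (CCGGT, off=5): starts [29, 40, 45, 106] → cuts [34, 45, 50, 111]
  QalVI (CGCTTTC, off=6): starts [0, 17, 58, 65, 113] → cuts [6, 23, 64, 71, 119]
  DwuX (TCTTCAA, off=6): starts [73, 83] → cuts [79, 89]

All cut coordinates (distinct, sorted): [6, 23, 34, 45, 50, 64, 71, 79, 89, 111, 119]

Fragments:
  [0,6): 6 bp
  [6,23): 17 bp
  [23,34): 11 bp
  [34,45): 11 bp
  [45,50): 5 bp
  [50,64): 14 bp
  [64,71): 7 bp
  [71,79): 8 bp
  [79,89): 10 bp
  [89,111): 22 bp
  [111,119): 8 bp
  [119,127): 8 bp

[5,6,7,8,8,8,10,11,11,14,17,22]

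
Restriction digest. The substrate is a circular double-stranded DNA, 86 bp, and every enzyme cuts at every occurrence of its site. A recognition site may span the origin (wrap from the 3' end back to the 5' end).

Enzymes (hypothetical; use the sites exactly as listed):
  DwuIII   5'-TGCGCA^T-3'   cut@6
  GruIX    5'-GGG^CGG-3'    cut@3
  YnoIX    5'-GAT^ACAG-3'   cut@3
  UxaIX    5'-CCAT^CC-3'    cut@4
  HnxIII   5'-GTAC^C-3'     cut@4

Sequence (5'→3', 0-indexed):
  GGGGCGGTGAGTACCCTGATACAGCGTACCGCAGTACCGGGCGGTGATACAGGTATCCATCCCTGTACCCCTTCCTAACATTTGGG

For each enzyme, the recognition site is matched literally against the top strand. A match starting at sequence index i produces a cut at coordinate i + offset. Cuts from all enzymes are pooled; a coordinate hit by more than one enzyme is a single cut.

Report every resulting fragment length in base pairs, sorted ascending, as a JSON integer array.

Per-enzyme occurrences:
  DwuIII (TGCGCAT, off=6): no sites
  GruIX (GGGCGG, off=3): starts [1, 38] → cuts [4, 41]
  YnoIX (GATACAG, off=3): starts [17, 45] → cuts [20, 48]
  UxaIX (CCATCC, off=4): starts [56] → cuts [60]
  HnxIII (GTACC, off=4): starts [10, 25, 33, 64] → cuts [14, 29, 37, 68]

Pooled cuts: [4, 14, 20, 29, 37, 41, 48, 60, 68]

Fragment lengths:
  4→14: 10 bp
  14→20: 6 bp
  20→29: 9 bp
  29→37: 8 bp
  37→41: 4 bp
  41→48: 7 bp
  48→60: 12 bp
  60→68: 8 bp
  68→4 (wrap): 86-68+4 = 22 bp

[4,6,7,8,8,9,10,12,22]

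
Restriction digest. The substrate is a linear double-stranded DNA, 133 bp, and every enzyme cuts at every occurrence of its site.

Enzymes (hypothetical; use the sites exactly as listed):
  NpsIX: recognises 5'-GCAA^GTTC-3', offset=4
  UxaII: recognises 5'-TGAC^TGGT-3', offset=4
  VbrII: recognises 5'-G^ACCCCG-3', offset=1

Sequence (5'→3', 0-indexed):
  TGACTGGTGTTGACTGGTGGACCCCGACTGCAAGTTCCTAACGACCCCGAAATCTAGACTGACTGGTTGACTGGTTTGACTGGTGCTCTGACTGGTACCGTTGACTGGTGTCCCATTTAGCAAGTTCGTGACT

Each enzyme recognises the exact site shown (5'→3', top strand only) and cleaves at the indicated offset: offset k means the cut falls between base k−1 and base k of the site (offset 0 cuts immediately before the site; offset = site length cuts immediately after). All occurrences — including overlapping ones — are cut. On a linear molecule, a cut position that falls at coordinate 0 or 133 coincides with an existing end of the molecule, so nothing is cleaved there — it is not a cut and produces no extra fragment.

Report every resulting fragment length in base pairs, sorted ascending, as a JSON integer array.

[4,6,8,9,10,10,10,12,13,13,18,20]

Per-enzyme occurrences:
  NpsIX GCAAGTTC/4: at [29, 119] ⇒ [33, 123]
  UxaII TGACTGGT/4: at [0, 10, 59, 67, 76, 88, 101] ⇒ [4, 14, 63, 71, 80, 92, 105]
  VbrII GACCCCG/1: at [19, 42] ⇒ [20, 43]

Pooled cuts: [4, 14, 20, 33, 43, 63, 71, 80, 92, 105, 123]

Fragment lengths:
  [0,4): 4 bp
  [4,14): 10 bp
  [14,20): 6 bp
  [20,33): 13 bp
  [33,43): 10 bp
  [43,63): 20 bp
  [63,71): 8 bp
  [71,80): 9 bp
  [80,92): 12 bp
  [92,105): 13 bp
  [105,123): 18 bp
  [123,133): 10 bp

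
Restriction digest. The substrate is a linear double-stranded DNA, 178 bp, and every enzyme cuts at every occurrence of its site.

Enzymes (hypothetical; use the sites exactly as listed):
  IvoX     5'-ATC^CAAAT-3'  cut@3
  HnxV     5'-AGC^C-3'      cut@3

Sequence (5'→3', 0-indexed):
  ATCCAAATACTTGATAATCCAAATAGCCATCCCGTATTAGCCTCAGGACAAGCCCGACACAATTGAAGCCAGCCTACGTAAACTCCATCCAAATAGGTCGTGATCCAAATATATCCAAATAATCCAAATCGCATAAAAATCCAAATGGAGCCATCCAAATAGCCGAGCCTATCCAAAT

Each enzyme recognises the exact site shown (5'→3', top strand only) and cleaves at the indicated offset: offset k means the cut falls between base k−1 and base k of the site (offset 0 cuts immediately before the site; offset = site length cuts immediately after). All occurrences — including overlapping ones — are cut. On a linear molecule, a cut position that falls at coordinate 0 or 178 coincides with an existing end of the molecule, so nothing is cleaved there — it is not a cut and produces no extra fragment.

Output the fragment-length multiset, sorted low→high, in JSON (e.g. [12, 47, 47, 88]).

Scan for sites:
  IvoX ATCCAAAT/3: at [0, 16, 86, 102, 112, 121, 138, 152, 170] ⇒ [3, 19, 89, 105, 115, 124, 141, 155, 173]
  HnxV AGCC/3: at [24, 38, 50, 66, 70, 148, 160, 165] ⇒ [27, 41, 53, 69, 73, 151, 163, 168]

All cut coordinates (distinct, sorted): [3, 19, 27, 41, 53, 69, 73, 89, 105, 115, 124, 141, 151, 155, 163, 168, 173]

Fragment lengths:
  [0,3): 3 bp
  [3,19): 16 bp
  [19,27): 8 bp
  [27,41): 14 bp
  [41,53): 12 bp
  [53,69): 16 bp
  [69,73): 4 bp
  [73,89): 16 bp
  [89,105): 16 bp
  [105,115): 10 bp
  [115,124): 9 bp
  [124,141): 17 bp
  [141,151): 10 bp
  [151,155): 4 bp
  [155,163): 8 bp
  [163,168): 5 bp
  [168,173): 5 bp
  [173,178): 5 bp

[3,4,4,5,5,5,8,8,9,10,10,12,14,16,16,16,16,17]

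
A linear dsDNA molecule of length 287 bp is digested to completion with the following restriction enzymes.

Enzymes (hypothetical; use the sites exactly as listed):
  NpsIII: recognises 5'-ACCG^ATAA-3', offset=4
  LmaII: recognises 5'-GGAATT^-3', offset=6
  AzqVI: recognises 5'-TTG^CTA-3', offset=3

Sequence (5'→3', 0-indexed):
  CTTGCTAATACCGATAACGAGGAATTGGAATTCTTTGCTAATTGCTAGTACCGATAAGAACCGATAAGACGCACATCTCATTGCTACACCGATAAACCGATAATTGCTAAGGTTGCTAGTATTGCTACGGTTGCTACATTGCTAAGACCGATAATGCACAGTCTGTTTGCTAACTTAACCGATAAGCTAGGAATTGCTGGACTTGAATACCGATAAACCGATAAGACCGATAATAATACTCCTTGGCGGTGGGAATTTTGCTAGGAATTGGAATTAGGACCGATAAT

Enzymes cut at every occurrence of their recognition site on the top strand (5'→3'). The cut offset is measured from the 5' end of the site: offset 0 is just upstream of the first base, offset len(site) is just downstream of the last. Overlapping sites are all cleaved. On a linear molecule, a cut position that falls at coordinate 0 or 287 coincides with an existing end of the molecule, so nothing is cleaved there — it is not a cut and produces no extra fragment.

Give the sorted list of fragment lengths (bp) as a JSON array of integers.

Per-enzyme occurrences:
  NpsIII ACCGATAA/4: at [9, 49, 59, 87, 95, 146, 177, 208, 216, 225, 278] ⇒ [13, 53, 63, 91, 99, 150, 181, 212, 220, 229, 282]
  LmaII GGAATT/6: at [20, 26, 189, 251, 263, 269] ⇒ [26, 32, 195, 257, 269, 275]
  AzqVI TTGCTA/3: at [1, 34, 41, 80, 103, 112, 121, 130, 138, 166, 257] ⇒ [4, 37, 44, 83, 106, 115, 124, 133, 141, 169, 260]

Pooled cuts: [4, 13, 26, 32, 37, 44, 53, 63, 83, 91, 99, 106, 115, 124, 133, 141, 150, 169, 181, 195, 212, 220, 229, 257, 260, 269, 275, 282]

Fragment lengths:
  [0,4): 4 bp
  [4,13): 9 bp
  [13,26): 13 bp
  [26,32): 6 bp
  [32,37): 5 bp
  [37,44): 7 bp
  [44,53): 9 bp
  [53,63): 10 bp
  [63,83): 20 bp
  [83,91): 8 bp
  [91,99): 8 bp
  [99,106): 7 bp
  [106,115): 9 bp
  [115,124): 9 bp
  [124,133): 9 bp
  [133,141): 8 bp
  [141,150): 9 bp
  [150,169): 19 bp
  [169,181): 12 bp
  [181,195): 14 bp
  [195,212): 17 bp
  [212,220): 8 bp
  [220,229): 9 bp
  [229,257): 28 bp
  [257,260): 3 bp
  [260,269): 9 bp
  [269,275): 6 bp
  [275,282): 7 bp
  [282,287): 5 bp

[3,4,5,5,6,6,7,7,7,8,8,8,8,9,9,9,9,9,9,9,9,10,12,13,14,17,19,20,28]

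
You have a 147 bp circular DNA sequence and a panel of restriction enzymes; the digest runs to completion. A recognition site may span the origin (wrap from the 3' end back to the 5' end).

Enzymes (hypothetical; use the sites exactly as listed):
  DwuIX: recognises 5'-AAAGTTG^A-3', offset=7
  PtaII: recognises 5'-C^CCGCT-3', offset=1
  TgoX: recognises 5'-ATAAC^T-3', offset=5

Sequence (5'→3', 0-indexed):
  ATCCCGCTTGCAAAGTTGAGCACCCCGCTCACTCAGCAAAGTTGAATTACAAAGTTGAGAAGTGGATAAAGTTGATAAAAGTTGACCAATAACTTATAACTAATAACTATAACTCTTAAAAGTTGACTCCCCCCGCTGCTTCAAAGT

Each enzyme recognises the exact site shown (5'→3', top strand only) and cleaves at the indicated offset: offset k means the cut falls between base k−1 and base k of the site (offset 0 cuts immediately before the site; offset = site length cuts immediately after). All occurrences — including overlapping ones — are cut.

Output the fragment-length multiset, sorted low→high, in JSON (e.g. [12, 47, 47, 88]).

Scan for sites:
  DwuIX (AAAGTTGA, off=7): starts [11, 37, 50, 67, 77, 118] → cuts [18, 44, 57, 74, 84, 125]
  PtaII (CCCGCT, off=1): starts [2, 23, 131] → cuts [3, 24, 132]
  TgoX (ATAACT, off=5): starts [88, 95, 102, 108] → cuts [93, 100, 107, 113]

All cut coordinates (distinct, sorted): [3, 18, 24, 44, 57, 74, 84, 93, 100, 107, 113, 125, 132]

Fragment lengths:
  3→18: 15 bp
  18→24: 6 bp
  24→44: 20 bp
  44→57: 13 bp
  57→74: 17 bp
  74→84: 10 bp
  84→93: 9 bp
  93→100: 7 bp
  100→107: 7 bp
  107→113: 6 bp
  113→125: 12 bp
  125→132: 7 bp
  132→3 (wrap): 147-132+3 = 18 bp

[6,6,7,7,7,9,10,12,13,15,17,18,20]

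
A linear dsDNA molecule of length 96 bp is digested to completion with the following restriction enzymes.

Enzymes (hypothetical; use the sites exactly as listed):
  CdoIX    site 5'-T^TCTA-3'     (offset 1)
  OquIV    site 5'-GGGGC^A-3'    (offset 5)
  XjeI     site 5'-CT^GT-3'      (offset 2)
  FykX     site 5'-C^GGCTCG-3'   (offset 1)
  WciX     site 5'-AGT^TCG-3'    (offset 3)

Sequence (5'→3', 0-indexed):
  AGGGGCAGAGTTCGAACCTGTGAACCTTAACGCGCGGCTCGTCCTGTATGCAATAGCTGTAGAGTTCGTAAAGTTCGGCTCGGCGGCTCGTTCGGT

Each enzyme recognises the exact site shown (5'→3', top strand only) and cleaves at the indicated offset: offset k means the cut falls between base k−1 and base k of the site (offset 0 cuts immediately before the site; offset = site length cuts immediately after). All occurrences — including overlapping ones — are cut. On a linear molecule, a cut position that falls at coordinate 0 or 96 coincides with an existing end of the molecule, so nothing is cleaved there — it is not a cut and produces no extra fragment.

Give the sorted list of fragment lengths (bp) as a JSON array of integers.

Scan for sites:
  CdoIX (TTCTA, off=1): no sites
  OquIV (GGGGCA, off=5): starts [1] → cuts [6]
  XjeI (CTGT, off=2): starts [17, 43, 56] → cuts [19, 45, 58]
  FykX (CGGCTCG, off=1): starts [34, 75, 83] → cuts [35, 76, 84]
  WciX (AGTTCG, off=3): starts [8, 62, 71] → cuts [11, 65, 74]

Pooled cuts: [6, 11, 19, 35, 45, 58, 65, 74, 76, 84]

Fragments:
  [0,6): 6 bp
  [6,11): 5 bp
  [11,19): 8 bp
  [19,35): 16 bp
  [35,45): 10 bp
  [45,58): 13 bp
  [58,65): 7 bp
  [65,74): 9 bp
  [74,76): 2 bp
  [76,84): 8 bp
  [84,96): 12 bp

[2,5,6,7,8,8,9,10,12,13,16]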